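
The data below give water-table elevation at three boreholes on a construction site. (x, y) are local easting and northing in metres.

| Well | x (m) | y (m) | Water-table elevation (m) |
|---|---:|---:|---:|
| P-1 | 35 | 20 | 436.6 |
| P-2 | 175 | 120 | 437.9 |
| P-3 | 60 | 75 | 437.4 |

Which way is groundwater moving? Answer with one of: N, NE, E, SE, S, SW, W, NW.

Taking P-1 as reference: P-2−P-1 = (140, 100, +1.3); P-3−P-1 = (25, 55, +0.8).
Determinant of the coordinate differences = 140·55 − 25·100 = 5200.
∂h/∂x = [(+1.3)·55 − (+0.8)·100] / 5200 = -0.001635
∂h/∂y = [140·(+0.8) − 25·(+1.3)] / 5200 = +0.01529
Flow = −∇h = (+0.001635 east, -0.01529 north), which points south.

S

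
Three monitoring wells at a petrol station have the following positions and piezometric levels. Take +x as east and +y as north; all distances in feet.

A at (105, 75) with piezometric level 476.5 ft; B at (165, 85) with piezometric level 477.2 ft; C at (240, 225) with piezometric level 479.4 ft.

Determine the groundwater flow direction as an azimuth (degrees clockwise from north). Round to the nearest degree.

224°

Differences from A: to B (Δx, Δy, Δh) = (60, 10, +0.7); to C = (135, 150, +2.9).
Determinant of the coordinate differences = 60·150 − 135·10 = 7650.
∂h/∂x = [(+0.7)·150 − (+2.9)·10] / 7650 = +0.009935
∂h/∂y = [60·(+2.9) − 135·(+0.7)] / 7650 = +0.01039
Flow direction (−∇h) has components (-0.009935 E, -0.01039 N).
Azimuth = atan2(E, N) = atan2(-0.009935, -0.01039) = 223.7° ≈ 224°.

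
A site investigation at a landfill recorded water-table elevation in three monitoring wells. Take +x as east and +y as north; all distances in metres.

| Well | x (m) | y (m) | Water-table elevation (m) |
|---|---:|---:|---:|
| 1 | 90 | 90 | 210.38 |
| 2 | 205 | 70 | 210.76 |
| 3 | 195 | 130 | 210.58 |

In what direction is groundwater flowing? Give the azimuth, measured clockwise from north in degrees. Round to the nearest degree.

With h = a·x + b·y + c and 1 as origin, the differences give:
  115·a + (-20)·b = +0.38
  105·a + 40·b = +0.20
Eliminate b (×40 and ×(-20), subtract): 6700·a = 19.200 → a = ∂h/∂x = +0.002866
Back-substitute: b = ∂h/∂y = -0.002522.
Flow direction (−∇h) has components (-0.002866 E, +0.002522 N).
Azimuth = atan2(E, N) = atan2(-0.002866, +0.002522) = 311.4° ≈ 311°.

311°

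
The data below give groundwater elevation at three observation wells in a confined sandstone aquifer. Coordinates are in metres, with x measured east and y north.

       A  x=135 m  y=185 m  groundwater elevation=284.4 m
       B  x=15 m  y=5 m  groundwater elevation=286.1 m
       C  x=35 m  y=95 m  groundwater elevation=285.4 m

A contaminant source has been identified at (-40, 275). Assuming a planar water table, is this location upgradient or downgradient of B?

downgradient

Differences from A: to B (Δx, Δy, Δh) = (-120, -180, +1.7); to C = (-100, -90, +1.0).
Solve a·Δx + b·Δy = Δh: det = (-120)·(-90) − (-100)·(-180) = -7200.
∂h/∂x = [(+1.7)·(-90) − (+1.0)·(-180)] / -7200 = -0.003750
∂h/∂y = [(-120)·(+1.0) − (-100)·(+1.7)] / -7200 = -0.006944
Head at (-40, 275) = 284.4 + (-0.003750)·(-175) + (-0.006944)·(90) = 284.43 m.
That is lower than the 286.1 m at B, so the point is downgradient.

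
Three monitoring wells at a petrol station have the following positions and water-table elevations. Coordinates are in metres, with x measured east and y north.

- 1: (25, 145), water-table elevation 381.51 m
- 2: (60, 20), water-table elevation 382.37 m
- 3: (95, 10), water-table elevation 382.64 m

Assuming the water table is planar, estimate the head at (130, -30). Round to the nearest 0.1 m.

With h = a·x + b·y + c and 1 as origin, the differences give:
  35·a + (-125)·b = +0.86
  70·a + (-135)·b = +1.13
Eliminate b (×(-135) and ×(-125), subtract): 4025·a = 25.150 → a = ∂h/∂x = +0.006248
Back-substitute: b = ∂h/∂y = -0.005130.
h(130, -30) = 381.51 + (+0.006248)·(105) + (-0.005130)·(-175) = 381.51 +0.656 +0.898 = 383.064 m.

383.1 m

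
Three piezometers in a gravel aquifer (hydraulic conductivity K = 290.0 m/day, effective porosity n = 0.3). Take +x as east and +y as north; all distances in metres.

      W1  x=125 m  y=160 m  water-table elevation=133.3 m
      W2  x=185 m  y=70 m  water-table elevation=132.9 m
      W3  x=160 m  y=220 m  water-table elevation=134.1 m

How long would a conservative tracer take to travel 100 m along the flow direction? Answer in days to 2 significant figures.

8.9 days

Three-point gradient (reference W1): Δ to W2 = (60, -90, -0.4), Δ to W3 = (35, 60, +0.8).
∂h/∂x = +0.007111, ∂h/∂y = +0.009185 (det = 6750).
|∇h| = √(0.007111² + 0.009185²) = 0.01162
Seepage velocity v = K·i/n = 290.0 × 0.01162 / 0.3 = 11.23 m/day.
t = 100 / 11.23 = 8.905 days.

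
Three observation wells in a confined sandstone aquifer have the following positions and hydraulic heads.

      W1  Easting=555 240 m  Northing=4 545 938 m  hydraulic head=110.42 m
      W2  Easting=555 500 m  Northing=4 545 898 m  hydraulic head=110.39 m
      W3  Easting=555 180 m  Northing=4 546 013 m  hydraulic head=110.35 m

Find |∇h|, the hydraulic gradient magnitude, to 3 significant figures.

With h = a·x + b·y + c and W1 as origin, the differences give:
  260·a + (-40)·b = -0.03
  (-60)·a + 75·b = -0.07
Eliminate b (×75 and ×(-40), subtract): 17100·a = -5.050 → a = ∂h/∂x = -0.0002953
Back-substitute: b = ∂h/∂y = -0.001170.
|∇h| = √(-0.0002953² + -0.001170²) = 0.001207

0.00121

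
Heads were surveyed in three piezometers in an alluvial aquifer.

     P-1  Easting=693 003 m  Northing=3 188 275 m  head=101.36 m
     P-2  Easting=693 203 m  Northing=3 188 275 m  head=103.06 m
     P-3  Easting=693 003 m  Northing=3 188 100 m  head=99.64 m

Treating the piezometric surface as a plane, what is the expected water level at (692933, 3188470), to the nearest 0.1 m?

102.7 m

∂h/∂x = (103.06 − 101.36) / (693203 − 693003) = +0.008500
∂h/∂y = (99.64 − 101.36) / (3188100 − 3188275) = +0.009829
h(692933, 3188470) = 101.36 + (+0.008500)·(-70) + (+0.009829)·(195) = 101.36 -0.595 +1.917 = 102.682 m.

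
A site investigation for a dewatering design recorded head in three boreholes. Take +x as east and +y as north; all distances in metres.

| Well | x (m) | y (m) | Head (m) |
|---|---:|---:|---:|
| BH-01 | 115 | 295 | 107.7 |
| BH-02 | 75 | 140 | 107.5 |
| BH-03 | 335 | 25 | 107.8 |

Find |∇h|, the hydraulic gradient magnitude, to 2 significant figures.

Taking BH-01 as reference: BH-02−BH-01 = (-40, -155, -0.2); BH-03−BH-01 = (220, -270, +0.1).
Solve a·Δx + b·Δy = Δh: det = (-40)·(-270) − 220·(-155) = 44900.
∂h/∂x = [(-0.2)·(-270) − (+0.1)·(-155)] / 44900 = +0.001548
∂h/∂y = [(-40)·(+0.1) − 220·(-0.2)] / 44900 = +0.0008909
|∇h| = √(0.001548² + 0.0008909²) = 0.001786

0.0018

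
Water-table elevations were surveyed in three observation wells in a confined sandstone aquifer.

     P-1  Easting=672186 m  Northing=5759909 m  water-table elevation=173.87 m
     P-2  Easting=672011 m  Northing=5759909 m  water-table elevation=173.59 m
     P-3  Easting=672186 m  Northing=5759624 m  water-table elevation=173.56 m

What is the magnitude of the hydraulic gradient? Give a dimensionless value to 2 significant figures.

∂h/∂x = (173.59 − 173.87) / (672011 − 672186) = +0.001600
∂h/∂y = (173.56 − 173.87) / (5759624 − 5759909) = +0.001088
|∇h| = √(0.001600² + 0.001088²) = 0.001935

0.0019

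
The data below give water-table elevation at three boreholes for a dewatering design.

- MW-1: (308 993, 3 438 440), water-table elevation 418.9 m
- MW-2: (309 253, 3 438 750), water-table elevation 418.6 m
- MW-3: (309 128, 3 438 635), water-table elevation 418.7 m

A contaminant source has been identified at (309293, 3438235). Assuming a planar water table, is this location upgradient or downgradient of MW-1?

Three-point gradient (reference MW-1): Δ to MW-2 = (260, 310, -0.3), Δ to MW-3 = (135, 195, -0.2).
∂h/∂x = +0.0003955, ∂h/∂y = -0.001299 (det = 8850).
Head at (309293, 3438235) = 418.9 + (+0.0003955)·(300) + (-0.001299)·(-205) = 419.29 m.
That is higher than the 418.9 m at MW-1, so the point is upgradient.

upgradient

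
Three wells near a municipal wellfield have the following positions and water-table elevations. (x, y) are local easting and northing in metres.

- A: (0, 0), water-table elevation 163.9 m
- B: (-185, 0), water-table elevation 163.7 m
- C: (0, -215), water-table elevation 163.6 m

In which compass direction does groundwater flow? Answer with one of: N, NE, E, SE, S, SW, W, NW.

∂h/∂x = (163.7 − 163.9) / (-185 − 0) = +0.001081
∂h/∂y = (163.6 − 163.9) / (-215 − 0) = +0.001395
Flow = −∇h = (-0.001081 east, -0.001395 north), which points southwest.

SW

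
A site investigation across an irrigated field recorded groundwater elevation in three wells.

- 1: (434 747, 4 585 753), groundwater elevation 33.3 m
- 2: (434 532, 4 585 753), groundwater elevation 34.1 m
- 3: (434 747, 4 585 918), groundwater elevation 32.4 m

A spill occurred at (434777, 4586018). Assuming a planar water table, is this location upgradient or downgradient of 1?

downgradient

∂h/∂x = (34.1 − 33.3) / (434532 − 434747) = -0.003721
∂h/∂y = (32.4 − 33.3) / (4585918 − 4585753) = -0.005455
Head at (434777, 4586018) = 33.3 + (-0.003721)·(30) + (-0.005455)·(265) = 31.74 m.
That is lower than the 33.3 m at 1, so the point is downgradient.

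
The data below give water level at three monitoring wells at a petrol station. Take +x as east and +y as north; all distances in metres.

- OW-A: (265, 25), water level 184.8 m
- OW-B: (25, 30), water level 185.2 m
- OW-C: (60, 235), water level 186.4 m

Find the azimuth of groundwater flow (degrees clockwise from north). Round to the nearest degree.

166°

Three-point gradient (reference OW-A): Δ to OW-B = (-240, 5, +0.4), Δ to OW-C = (-205, 210, +1.6).
∂h/∂x = -0.001539, ∂h/∂y = +0.006116 (det = -49375).
Flow direction (−∇h) has components (+0.001539 E, -0.006116 N).
Azimuth = atan2(E, N) = atan2(+0.001539, -0.006116) = 165.9° ≈ 166°.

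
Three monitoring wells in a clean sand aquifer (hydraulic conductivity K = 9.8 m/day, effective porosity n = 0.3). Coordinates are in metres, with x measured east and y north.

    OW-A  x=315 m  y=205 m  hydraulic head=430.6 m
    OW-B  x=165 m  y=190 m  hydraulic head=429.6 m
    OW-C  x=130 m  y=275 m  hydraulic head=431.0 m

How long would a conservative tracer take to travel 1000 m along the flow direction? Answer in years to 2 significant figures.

Differences from OW-A: to OW-B (Δx, Δy, Δh) = (-150, -15, -1.0); to OW-C = (-185, 70, +0.4).
Solve a·Δx + b·Δy = Δh: det = (-150)·70 − (-185)·(-15) = -13275.
∂h/∂x = [(-1.0)·70 − (+0.4)·(-15)] / -13275 = +0.004821
∂h/∂y = [(-150)·(+0.4) − (-185)·(-1.0)] / -13275 = +0.01846
|∇h| = √(0.004821² + 0.01846²) = 0.01908
Seepage velocity v = K·i/n = 9.8 × 0.01908 / 0.3 = 0.6233 m/day.
t = 1000 / 0.6233 = 1604 days = 4.39 years.

4.4 years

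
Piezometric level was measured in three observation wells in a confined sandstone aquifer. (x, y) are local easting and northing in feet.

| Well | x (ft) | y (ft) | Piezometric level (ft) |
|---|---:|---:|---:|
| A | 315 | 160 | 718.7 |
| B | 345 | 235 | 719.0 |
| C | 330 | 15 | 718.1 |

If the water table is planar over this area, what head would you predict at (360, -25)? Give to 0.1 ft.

717.9 ft

Differences from A: to B (Δx, Δy, Δh) = (30, 75, +0.3); to C = (15, -145, -0.6).
Solve a·Δx + b·Δy = Δh: det = 30·(-145) − 15·75 = -5475.
∂h/∂x = [(+0.3)·(-145) − (-0.6)·75] / -5475 = -0.0002740
∂h/∂y = [30·(-0.6) − 15·(+0.3)] / -5475 = +0.004110
h(360, -25) = 718.7 + (-0.0002740)·(45) + (+0.004110)·(-185) = 718.7 -0.012 -0.760 = 717.927 ft.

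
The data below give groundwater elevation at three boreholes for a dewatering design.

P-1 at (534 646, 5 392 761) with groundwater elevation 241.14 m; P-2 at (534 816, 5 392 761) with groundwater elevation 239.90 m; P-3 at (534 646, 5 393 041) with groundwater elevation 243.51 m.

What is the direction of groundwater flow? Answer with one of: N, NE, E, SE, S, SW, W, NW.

∂h/∂x = (239.90 − 241.14) / (534816 − 534646) = -0.007294
∂h/∂y = (243.51 − 241.14) / (5393041 − 5392761) = +0.008464
Flow = −∇h = (+0.007294 east, -0.008464 north), which points southeast.

SE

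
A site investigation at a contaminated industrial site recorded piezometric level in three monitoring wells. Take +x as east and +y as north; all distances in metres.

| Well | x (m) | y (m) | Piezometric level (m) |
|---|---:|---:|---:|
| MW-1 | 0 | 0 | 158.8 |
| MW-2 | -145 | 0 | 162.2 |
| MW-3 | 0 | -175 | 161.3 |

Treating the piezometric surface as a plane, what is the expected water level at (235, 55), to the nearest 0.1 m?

∂h/∂x = (162.2 − 158.8) / (-145 − 0) = -0.02345
∂h/∂y = (161.3 − 158.8) / (-175 − 0) = -0.01429
h(235, 55) = 158.8 + (-0.02345)·(235) + (-0.01429)·(55) = 158.8 -5.510 -0.786 = 152.504 m.

152.5 m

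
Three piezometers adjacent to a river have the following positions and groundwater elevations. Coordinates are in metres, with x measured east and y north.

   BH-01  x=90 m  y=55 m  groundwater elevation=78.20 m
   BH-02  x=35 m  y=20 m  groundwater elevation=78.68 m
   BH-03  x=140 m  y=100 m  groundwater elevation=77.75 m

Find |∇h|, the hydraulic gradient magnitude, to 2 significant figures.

0.0081

Differences from BH-01: to BH-02 (Δx, Δy, Δh) = (-55, -35, +0.48); to BH-03 = (50, 45, -0.45).
Determinant of the coordinate differences = (-55)·45 − 50·(-35) = -725.
∂h/∂x = [(+0.48)·45 − (-0.45)·(-35)] / -725 = -0.008069
∂h/∂y = [(-55)·(-0.45) − 50·(+0.48)] / -725 = -0.001034
|∇h| = √(-0.008069² + -0.001034²) = 0.008135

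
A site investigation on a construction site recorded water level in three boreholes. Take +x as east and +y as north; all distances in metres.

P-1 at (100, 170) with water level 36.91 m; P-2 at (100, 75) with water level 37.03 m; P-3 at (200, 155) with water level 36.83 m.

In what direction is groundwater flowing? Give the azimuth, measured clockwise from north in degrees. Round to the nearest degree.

Three-point gradient (reference P-1): Δ to P-2 = (0, -95, +0.12), Δ to P-3 = (100, -15, -0.08).
∂h/∂x = -0.0009895, ∂h/∂y = -0.001263 (det = 9500).
Flow direction (−∇h) has components (+0.0009895 E, +0.001263 N).
Azimuth = atan2(E, N) = atan2(+0.0009895, +0.001263) = 38.1° ≈ 038°.

038°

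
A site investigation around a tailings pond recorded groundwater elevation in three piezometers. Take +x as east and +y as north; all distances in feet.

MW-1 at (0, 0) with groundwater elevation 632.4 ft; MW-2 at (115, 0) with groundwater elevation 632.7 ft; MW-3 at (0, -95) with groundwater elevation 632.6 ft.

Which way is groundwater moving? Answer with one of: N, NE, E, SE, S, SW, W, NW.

NW

∂h/∂x = (632.7 − 632.4) / (115 − 0) = +0.002609
∂h/∂y = (632.6 − 632.4) / (-95 − 0) = -0.002105
Flow = −∇h = (-0.002609 east, +0.002105 north), which points northwest.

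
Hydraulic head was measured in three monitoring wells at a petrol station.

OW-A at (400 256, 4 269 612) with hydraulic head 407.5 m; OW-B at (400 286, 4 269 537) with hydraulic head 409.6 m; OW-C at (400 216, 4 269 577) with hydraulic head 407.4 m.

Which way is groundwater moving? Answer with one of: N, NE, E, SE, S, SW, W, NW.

Differences from OW-A: to OW-B (Δx, Δy, Δh) = (30, -75, +2.1); to OW-C = (-40, -35, -0.1).
Determinant of the coordinate differences = 30·(-35) − (-40)·(-75) = -4050.
∂h/∂x = [(+2.1)·(-35) − (-0.1)·(-75)] / -4050 = +0.02000
∂h/∂y = [30·(-0.1) − (-40)·(+2.1)] / -4050 = -0.02000
Flow = −∇h = (-0.02000 east, +0.02000 north), which points northwest.

NW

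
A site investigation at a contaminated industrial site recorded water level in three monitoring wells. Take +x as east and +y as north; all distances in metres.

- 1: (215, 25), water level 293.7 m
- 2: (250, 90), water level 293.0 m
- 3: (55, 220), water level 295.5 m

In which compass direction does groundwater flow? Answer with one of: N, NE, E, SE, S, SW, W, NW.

Taking 1 as reference: 2−1 = (35, 65, -0.7); 3−1 = (-160, 195, +1.8).
Solve a·Δx + b·Δy = Δh: det = 35·195 − (-160)·65 = 17225.
∂h/∂x = [(-0.7)·195 − (+1.8)·65] / 17225 = -0.01472
∂h/∂y = [35·(+1.8) − (-160)·(-0.7)] / 17225 = -0.002845
Flow = −∇h = (+0.01472 east, +0.002845 north), which points east.

E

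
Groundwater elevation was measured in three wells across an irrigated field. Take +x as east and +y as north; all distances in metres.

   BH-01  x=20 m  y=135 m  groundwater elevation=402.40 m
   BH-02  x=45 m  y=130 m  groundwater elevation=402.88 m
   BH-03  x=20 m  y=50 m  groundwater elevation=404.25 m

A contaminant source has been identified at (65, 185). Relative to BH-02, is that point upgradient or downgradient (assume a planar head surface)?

downgradient

Three-point gradient (reference BH-01): Δ to BH-02 = (25, -5, +0.48), Δ to BH-03 = (0, -85, +1.85).
∂h/∂x = +0.01485, ∂h/∂y = -0.02176 (det = -2125).
Head at (65, 185) = 402.40 + (+0.01485)·(45) + (-0.02176)·(50) = 401.98 m.
That is lower than the 402.88 m at BH-02, so the point is downgradient.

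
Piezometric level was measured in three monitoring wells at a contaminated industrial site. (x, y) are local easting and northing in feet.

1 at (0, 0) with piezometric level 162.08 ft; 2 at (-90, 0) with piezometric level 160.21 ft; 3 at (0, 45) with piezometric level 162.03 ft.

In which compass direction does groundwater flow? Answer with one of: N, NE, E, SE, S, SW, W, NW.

∂h/∂x = (160.21 − 162.08) / (-90 − 0) = +0.02078
∂h/∂y = (162.03 − 162.08) / (45 − 0) = -0.001111
Flow = −∇h = (-0.02078 east, +0.001111 north), which points west.

W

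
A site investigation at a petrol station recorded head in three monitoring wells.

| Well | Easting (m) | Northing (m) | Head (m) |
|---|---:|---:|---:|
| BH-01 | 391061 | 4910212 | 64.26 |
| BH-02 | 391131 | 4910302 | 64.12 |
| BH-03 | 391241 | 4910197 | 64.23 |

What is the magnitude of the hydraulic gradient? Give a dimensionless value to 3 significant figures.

0.00137

Taking BH-01 as reference: BH-02−BH-01 = (70, 90, -0.14); BH-03−BH-01 = (180, -15, -0.03).
Determinant of the coordinate differences = 70·(-15) − 180·90 = -17250.
∂h/∂x = [(-0.14)·(-15) − (-0.03)·90] / -17250 = -0.0002783
∂h/∂y = [70·(-0.03) − 180·(-0.14)] / -17250 = -0.001339
|∇h| = √(-0.0002783² + -0.001339²) = 0.001368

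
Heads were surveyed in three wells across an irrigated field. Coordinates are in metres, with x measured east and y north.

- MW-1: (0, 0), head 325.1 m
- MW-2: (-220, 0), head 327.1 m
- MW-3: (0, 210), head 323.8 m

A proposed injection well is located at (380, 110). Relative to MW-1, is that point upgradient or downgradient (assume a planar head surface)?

∂h/∂x = (327.1 − 325.1) / (-220 − 0) = -0.009091
∂h/∂y = (323.8 − 325.1) / (210 − 0) = -0.006190
Head at (380, 110) = 325.1 + (-0.009091)·(380) + (-0.006190)·(110) = 320.96 m.
That is lower than the 325.1 m at MW-1, so the point is downgradient.

downgradient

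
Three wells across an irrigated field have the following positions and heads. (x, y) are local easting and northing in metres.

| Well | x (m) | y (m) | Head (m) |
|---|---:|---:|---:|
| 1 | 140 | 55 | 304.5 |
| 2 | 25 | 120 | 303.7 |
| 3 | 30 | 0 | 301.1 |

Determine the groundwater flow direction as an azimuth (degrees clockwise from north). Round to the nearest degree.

Three-point gradient (reference 1): Δ to 2 = (-115, 65, -0.8), Δ to 3 = (-110, -55, -3.4).
∂h/∂x = +0.01967, ∂h/∂y = +0.02249 (det = 13475).
Flow direction (−∇h) has components (-0.01967 E, -0.02249 N).
Azimuth = atan2(E, N) = atan2(-0.01967, -0.02249) = 221.2° ≈ 221°.

221°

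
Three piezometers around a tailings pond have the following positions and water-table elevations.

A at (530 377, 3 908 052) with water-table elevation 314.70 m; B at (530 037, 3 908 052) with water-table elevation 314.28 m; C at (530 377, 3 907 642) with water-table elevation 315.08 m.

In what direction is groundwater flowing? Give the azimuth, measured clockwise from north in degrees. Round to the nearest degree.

∂h/∂x = (314.28 − 314.70) / (530037 − 530377) = +0.001235
∂h/∂y = (315.08 − 314.70) / (3907642 − 3908052) = -0.0009268
Flow direction (−∇h) has components (-0.001235 E, +0.0009268 N).
Azimuth = atan2(E, N) = atan2(-0.001235, +0.0009268) = 306.9° ≈ 307°.

307°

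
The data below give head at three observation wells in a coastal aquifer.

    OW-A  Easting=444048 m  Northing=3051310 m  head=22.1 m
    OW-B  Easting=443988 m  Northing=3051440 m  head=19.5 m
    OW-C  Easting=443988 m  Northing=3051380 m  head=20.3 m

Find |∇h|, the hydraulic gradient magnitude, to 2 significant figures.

0.020

Taking OW-A as reference: OW-B−OW-A = (-60, 130, -2.6); OW-C−OW-A = (-60, 70, -1.8).
Determinant of the coordinate differences = (-60)·70 − (-60)·130 = 3600.
∂h/∂x = [(-2.6)·70 − (-1.8)·130] / 3600 = +0.01444
∂h/∂y = [(-60)·(-1.8) − (-60)·(-2.6)] / 3600 = -0.01333
|∇h| = √(0.01444² + -0.01333²) = 0.01965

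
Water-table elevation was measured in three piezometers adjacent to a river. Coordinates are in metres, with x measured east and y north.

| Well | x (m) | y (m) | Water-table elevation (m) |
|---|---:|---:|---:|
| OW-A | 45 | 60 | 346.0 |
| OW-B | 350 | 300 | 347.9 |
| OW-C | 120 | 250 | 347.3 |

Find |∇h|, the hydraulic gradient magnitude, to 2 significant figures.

0.0065

With h = a·x + b·y + c and OW-A as origin, the differences give:
  305·a + 240·b = +1.9
  75·a + 190·b = +1.3
Eliminate b (×190 and ×240, subtract): 39950·a = 49.00 → a = ∂h/∂x = +0.001227
Back-substitute: b = ∂h/∂y = +0.006358.
|∇h| = √(0.001227² + 0.006358²) = 0.006475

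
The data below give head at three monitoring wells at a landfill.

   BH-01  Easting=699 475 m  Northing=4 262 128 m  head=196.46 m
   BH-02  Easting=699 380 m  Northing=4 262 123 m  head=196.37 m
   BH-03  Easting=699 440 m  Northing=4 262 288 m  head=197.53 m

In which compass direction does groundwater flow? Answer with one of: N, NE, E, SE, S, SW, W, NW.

S

Three-point gradient (reference BH-01): Δ to BH-02 = (-95, -5, -0.09), Δ to BH-03 = (-35, 160, +1.07).
∂h/∂x = +0.0005886, ∂h/∂y = +0.006816 (det = -15375).
Flow = −∇h = (-0.0005886 east, -0.006816 north), which points south.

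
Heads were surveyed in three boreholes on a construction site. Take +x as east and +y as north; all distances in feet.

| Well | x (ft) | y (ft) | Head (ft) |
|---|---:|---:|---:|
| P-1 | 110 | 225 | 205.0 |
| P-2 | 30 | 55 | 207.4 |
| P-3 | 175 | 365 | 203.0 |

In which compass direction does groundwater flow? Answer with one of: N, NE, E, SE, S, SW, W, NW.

NW

With h = a·x + b·y + c and P-1 as origin, the differences give:
  (-80)·a + (-170)·b = +2.4
  65·a + 140·b = -2.0
Eliminate b (×140 and ×(-170), subtract): -150·a = -4.00 → a = ∂h/∂x = +0.02667
Back-substitute: b = ∂h/∂y = -0.02667.
Flow = −∇h = (-0.02667 east, +0.02667 north), which points northwest.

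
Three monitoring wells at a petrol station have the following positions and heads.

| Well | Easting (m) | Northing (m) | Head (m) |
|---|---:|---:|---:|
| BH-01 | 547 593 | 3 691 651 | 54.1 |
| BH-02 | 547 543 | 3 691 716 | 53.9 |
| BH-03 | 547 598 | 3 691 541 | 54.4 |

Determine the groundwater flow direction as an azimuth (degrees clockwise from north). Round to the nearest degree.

350°

Taking BH-01 as reference: BH-02−BH-01 = (-50, 65, -0.2); BH-03−BH-01 = (5, -110, +0.3).
Determinant of the coordinate differences = (-50)·(-110) − 5·65 = 5175.
∂h/∂x = [(-0.2)·(-110) − (+0.3)·65] / 5175 = +0.0004831
∂h/∂y = [(-50)·(+0.3) − 5·(-0.2)] / 5175 = -0.002705
Flow direction (−∇h) has components (-0.0004831 E, +0.002705 N).
Azimuth = atan2(E, N) = atan2(-0.0004831, +0.002705) = 349.9° ≈ 350°.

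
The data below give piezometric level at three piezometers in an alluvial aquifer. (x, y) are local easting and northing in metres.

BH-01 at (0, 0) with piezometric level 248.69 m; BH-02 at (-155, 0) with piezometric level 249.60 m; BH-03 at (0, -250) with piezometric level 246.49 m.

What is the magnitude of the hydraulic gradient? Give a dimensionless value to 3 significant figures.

0.0106

∂h/∂x = (249.60 − 248.69) / (-155 − 0) = -0.005871
∂h/∂y = (246.49 − 248.69) / (-250 − 0) = +0.008800
|∇h| = √(-0.005871² + 0.008800²) = 0.01058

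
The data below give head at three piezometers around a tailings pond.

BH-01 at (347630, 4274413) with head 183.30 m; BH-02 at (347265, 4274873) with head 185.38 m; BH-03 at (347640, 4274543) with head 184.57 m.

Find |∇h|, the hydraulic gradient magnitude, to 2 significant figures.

0.011

Differences from BH-01: to BH-02 (Δx, Δy, Δh) = (-365, 460, +2.08); to BH-03 = (10, 130, +1.27).
Solve a·Δx + b·Δy = Δh: det = (-365)·130 − 10·460 = -52050.
∂h/∂x = [(+2.08)·130 − (+1.27)·460] / -52050 = +0.006029
∂h/∂y = [(-365)·(+1.27) − 10·(+2.08)] / -52050 = +0.009305
|∇h| = √(0.006029² + 0.009305²) = 0.01109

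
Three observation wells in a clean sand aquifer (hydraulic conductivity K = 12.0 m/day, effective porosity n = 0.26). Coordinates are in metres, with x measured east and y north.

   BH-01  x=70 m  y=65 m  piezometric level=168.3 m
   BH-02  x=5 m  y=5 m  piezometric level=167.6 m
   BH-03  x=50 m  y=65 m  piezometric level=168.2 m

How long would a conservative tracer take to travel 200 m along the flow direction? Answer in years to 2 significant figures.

Differences from BH-01: to BH-02 (Δx, Δy, Δh) = (-65, -60, -0.7); to BH-03 = (-20, 0, -0.1).
Determinant of the coordinate differences = (-65)·0 − (-20)·(-60) = -1200.
∂h/∂x = [(-0.7)·0 − (-0.1)·(-60)] / -1200 = +0.005000
∂h/∂y = [(-65)·(-0.1) − (-20)·(-0.7)] / -1200 = +0.006250
|∇h| = √(0.005000² + 0.006250²) = 0.008004
Seepage velocity v = K·i/n = 12.0 × 0.008004 / 0.26 = 0.3694 m/day.
t = 200 / 0.3694 = 541.4 days = 1.48 years.

1.5 years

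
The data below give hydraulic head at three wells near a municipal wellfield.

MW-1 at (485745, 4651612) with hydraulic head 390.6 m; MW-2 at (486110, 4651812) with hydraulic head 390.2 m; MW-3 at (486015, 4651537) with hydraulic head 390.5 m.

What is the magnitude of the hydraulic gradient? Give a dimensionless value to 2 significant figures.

With h = a·x + b·y + c and MW-1 as origin, the differences give:
  365·a + 200·b = -0.4
  270·a + (-75)·b = -0.1
Eliminate b (×(-75) and ×200, subtract): -81375·a = 50.00 → a = ∂h/∂x = -0.0006144
Back-substitute: b = ∂h/∂y = -0.0008786.
|∇h| = √(-0.0006144² + -0.0008786²) = 0.001072

0.0011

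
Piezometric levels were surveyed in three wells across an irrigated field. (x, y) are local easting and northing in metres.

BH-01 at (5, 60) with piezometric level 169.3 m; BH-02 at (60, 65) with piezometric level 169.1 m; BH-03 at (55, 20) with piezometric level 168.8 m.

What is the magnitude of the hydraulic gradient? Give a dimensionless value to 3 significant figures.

Differences from BH-01: to BH-02 (Δx, Δy, Δh) = (55, 5, -0.2); to BH-03 = (50, -40, -0.5).
Determinant of the coordinate differences = 55·(-40) − 50·5 = -2450.
∂h/∂x = [(-0.2)·(-40) − (-0.5)·5] / -2450 = -0.004286
∂h/∂y = [55·(-0.5) − 50·(-0.2)] / -2450 = +0.007143
|∇h| = √(-0.004286² + 0.007143²) = 0.00833

0.00833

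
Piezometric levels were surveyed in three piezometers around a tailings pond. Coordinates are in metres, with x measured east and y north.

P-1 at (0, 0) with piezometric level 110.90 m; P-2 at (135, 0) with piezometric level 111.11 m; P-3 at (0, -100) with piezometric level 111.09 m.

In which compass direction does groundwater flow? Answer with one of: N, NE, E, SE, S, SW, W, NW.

NW

∂h/∂x = (111.11 − 110.90) / (135 − 0) = +0.001556
∂h/∂y = (111.09 − 110.90) / (-100 − 0) = -0.001900
Flow = −∇h = (-0.001556 east, +0.001900 north), which points northwest.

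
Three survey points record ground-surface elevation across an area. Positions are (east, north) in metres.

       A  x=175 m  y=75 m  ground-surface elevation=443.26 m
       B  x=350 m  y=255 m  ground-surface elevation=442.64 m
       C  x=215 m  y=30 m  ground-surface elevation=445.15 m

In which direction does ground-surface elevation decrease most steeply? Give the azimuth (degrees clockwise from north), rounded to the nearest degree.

With z = a·x + b·y + c and A as origin, the differences give:
  175·a + 180·b = -0.62
  40·a + (-45)·b = +1.89
Eliminate b (×(-45) and ×180, subtract): -15075·a = -312.300 → a = ∂z/∂x = +0.02072
Back-substitute: b = ∂z/∂y = -0.02359.
Steepest decrease is along −∇f: components (-0.02072 E, +0.02359 N).
Azimuth = atan2(-0.02072, +0.02359) = 318.7° ≈ 319°.

319°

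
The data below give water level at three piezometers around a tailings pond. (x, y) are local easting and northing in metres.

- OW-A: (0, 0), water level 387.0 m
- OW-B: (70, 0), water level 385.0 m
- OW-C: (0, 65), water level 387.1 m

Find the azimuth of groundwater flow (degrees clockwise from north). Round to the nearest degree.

093°

∂h/∂x = (385.0 − 387.0) / (70 − 0) = -0.02857
∂h/∂y = (387.1 − 387.0) / (65 − 0) = +0.001538
Flow direction (−∇h) has components (+0.02857 E, -0.001538 N).
Azimuth = atan2(E, N) = atan2(+0.02857, -0.001538) = 93.1° ≈ 093°.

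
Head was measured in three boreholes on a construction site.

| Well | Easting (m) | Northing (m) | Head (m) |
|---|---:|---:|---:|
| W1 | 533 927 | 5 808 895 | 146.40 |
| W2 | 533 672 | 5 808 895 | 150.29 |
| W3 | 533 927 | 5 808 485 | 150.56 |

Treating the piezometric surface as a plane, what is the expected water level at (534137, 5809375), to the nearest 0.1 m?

138.3 m

∂h/∂x = (150.29 − 146.40) / (533672 − 533927) = -0.01525
∂h/∂y = (150.56 − 146.40) / (5808485 − 5808895) = -0.01015
h(534137, 5809375) = 146.40 + (-0.01525)·(210) + (-0.01015)·(480) = 146.40 -3.204 -4.870 = 138.326 m.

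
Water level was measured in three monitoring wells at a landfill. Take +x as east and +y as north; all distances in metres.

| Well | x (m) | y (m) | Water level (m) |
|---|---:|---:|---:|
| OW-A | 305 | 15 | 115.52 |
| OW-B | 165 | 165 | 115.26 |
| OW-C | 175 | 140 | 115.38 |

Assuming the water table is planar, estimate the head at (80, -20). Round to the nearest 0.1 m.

With h = a·x + b·y + c and OW-A as origin, the differences give:
  (-140)·a + 150·b = -0.26
  (-130)·a + 125·b = -0.14
Eliminate b (×125 and ×150, subtract): 2000·a = -11.500 → a = ∂h/∂x = -0.005750
Back-substitute: b = ∂h/∂y = -0.007100.
h(80, -20) = 115.52 + (-0.005750)·(-225) + (-0.007100)·(-35) = 115.52 +1.294 +0.248 = 117.062 m.

117.1 m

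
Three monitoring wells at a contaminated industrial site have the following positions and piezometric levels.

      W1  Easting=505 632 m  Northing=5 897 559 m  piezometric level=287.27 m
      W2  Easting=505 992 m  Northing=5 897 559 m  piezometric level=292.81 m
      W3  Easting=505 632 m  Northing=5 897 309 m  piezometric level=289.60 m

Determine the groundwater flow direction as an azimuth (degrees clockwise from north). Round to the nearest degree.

∂h/∂x = (292.81 − 287.27) / (505992 − 505632) = +0.01539
∂h/∂y = (289.60 − 287.27) / (5897309 − 5897559) = -0.009320
Flow direction (−∇h) has components (-0.01539 E, +0.009320 N).
Azimuth = atan2(E, N) = atan2(-0.01539, +0.009320) = 301.2° ≈ 301°.

301°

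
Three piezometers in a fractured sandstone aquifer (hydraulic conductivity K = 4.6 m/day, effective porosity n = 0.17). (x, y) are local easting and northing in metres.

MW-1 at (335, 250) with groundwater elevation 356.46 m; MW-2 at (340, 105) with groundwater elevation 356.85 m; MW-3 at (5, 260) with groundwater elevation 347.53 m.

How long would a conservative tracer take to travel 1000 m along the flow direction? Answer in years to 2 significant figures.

Taking MW-1 as reference: MW-2−MW-1 = (5, -145, +0.39); MW-3−MW-1 = (-330, 10, -8.93).
Solve a·Δx + b·Δy = Δh: det = 5·10 − (-330)·(-145) = -47800.
∂h/∂x = [(+0.39)·10 − (-8.93)·(-145)] / -47800 = +0.02701
∂h/∂y = [5·(-8.93) − (-330)·(+0.39)] / -47800 = -0.001758
|∇h| = √(0.02701² + -0.001758²) = 0.02707
Seepage velocity v = K·i/n = 4.6 × 0.02707 / 0.17 = 0.7325 m/day.
t = 1000 / 0.7325 = 1365 days = 3.74 years.

3.7 years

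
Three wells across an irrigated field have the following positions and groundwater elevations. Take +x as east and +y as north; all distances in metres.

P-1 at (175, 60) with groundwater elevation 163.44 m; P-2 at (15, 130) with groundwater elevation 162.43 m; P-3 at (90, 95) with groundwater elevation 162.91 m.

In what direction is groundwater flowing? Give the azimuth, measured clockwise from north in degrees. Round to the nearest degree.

301°

Differences from P-1: to P-2 (Δx, Δy, Δh) = (-160, 70, -1.01); to P-3 = (-85, 35, -0.53).
Solve a·Δx + b·Δy = Δh: det = (-160)·35 − (-85)·70 = 350.
∂h/∂x = [(-1.01)·35 − (-0.53)·70] / 350 = +0.005000
∂h/∂y = [(-160)·(-0.53) − (-85)·(-1.01)] / 350 = -0.003000
Flow direction (−∇h) has components (-0.005000 E, +0.003000 N).
Azimuth = atan2(E, N) = atan2(-0.005000, +0.003000) = 301.0° ≈ 301°.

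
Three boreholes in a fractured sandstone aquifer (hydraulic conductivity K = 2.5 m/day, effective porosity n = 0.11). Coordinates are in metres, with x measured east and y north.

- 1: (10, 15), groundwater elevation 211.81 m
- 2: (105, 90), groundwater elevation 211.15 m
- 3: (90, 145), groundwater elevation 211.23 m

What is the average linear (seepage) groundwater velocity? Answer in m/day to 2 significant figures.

0.15 m/day

Taking 1 as reference: 2−1 = (95, 75, -0.66); 3−1 = (80, 130, -0.58).
Solve a·Δx + b·Δy = Δh: det = 95·130 − 80·75 = 6350.
∂h/∂x = [(-0.66)·130 − (-0.58)·75] / 6350 = -0.006661
∂h/∂y = [95·(-0.58) − 80·(-0.66)] / 6350 = -0.0003622
|∇h| = √(-0.006661² + -0.0003622²) = 0.006671
Seepage velocity v = K·i/n = 2.5 × 0.006671 / 0.11 = 0.1516 m/day.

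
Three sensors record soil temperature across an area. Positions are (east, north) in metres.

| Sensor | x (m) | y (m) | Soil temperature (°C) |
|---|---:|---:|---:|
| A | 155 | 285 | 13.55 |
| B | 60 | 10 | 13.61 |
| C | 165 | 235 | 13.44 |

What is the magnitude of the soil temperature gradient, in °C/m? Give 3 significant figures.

With T = a·x + b·y + c and A as origin, the differences give:
  (-95)·a + (-275)·b = +0.06
  10·a + (-50)·b = -0.11
Eliminate b (×(-50) and ×(-275), subtract): 7500·a = -33.250 → a = ∂T/∂x = -0.004433
Back-substitute: b = ∂T/∂y = +0.001313.
|∇f| = √(-0.004433² + 0.001313²) = 0.004623 °C/m

0.00462 °C/m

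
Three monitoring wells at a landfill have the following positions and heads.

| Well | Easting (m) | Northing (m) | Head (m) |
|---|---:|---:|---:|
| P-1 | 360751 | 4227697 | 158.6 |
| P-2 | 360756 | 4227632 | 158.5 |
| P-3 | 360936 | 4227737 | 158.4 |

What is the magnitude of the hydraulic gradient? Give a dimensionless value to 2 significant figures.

Taking P-1 as reference: P-2−P-1 = (5, -65, -0.1); P-3−P-1 = (185, 40, -0.2).
Solve a·Δx + b·Δy = Δh: det = 5·40 − 185·(-65) = 12225.
∂h/∂x = [(-0.1)·40 − (-0.2)·(-65)] / 12225 = -0.001391
∂h/∂y = [5·(-0.2) − 185·(-0.1)] / 12225 = +0.001431
|∇h| = √(-0.001391² + 0.001431²) = 0.001996

0.0020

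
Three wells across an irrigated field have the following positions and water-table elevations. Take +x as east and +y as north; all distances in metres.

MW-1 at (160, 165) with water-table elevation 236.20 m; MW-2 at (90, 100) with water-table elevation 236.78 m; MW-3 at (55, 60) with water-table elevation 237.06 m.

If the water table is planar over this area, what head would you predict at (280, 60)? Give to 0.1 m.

234.9 m

Three-point gradient (reference MW-1): Δ to MW-2 = (-70, -65, +0.58), Δ to MW-3 = (-105, -105, +0.86).
∂h/∂x = -0.009524, ∂h/∂y = +0.001333 (det = 525).
h(280, 60) = 236.20 + (-0.009524)·(120) + (+0.001333)·(-105) = 236.20 -1.143 -0.140 = 234.917 m.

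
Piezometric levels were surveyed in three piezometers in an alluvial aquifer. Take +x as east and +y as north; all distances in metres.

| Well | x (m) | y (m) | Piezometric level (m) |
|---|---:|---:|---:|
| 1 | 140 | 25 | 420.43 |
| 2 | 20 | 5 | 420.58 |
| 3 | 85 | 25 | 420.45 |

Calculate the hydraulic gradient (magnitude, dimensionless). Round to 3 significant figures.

0.00533

Differences from 1: to 2 (Δx, Δy, Δh) = (-120, -20, +0.15); to 3 = (-55, 0, +0.02).
Determinant of the coordinate differences = (-120)·0 − (-55)·(-20) = -1100.
∂h/∂x = [(+0.15)·0 − (+0.02)·(-20)] / -1100 = -0.0003636
∂h/∂y = [(-120)·(+0.02) − (-55)·(+0.15)] / -1100 = -0.005318
|∇h| = √(-0.0003636² + -0.005318²) = 0.00533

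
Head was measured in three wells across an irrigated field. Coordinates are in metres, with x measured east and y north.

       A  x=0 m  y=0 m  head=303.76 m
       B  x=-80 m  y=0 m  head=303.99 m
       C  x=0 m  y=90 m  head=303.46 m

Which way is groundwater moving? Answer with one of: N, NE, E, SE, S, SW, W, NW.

∂h/∂x = (303.99 − 303.76) / (-80 − 0) = -0.002875
∂h/∂y = (303.46 − 303.76) / (90 − 0) = -0.003333
Flow = −∇h = (+0.002875 east, +0.003333 north), which points northeast.

NE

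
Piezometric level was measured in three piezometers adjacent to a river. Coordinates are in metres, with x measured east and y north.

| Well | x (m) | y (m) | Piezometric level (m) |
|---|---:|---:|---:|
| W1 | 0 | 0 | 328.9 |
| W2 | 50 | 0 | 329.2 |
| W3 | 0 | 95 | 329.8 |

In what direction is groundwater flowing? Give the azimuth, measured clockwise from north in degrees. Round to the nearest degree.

212°

∂h/∂x = (329.2 − 328.9) / (50 − 0) = +0.006000
∂h/∂y = (329.8 − 328.9) / (95 − 0) = +0.009474
Flow direction (−∇h) has components (-0.006000 E, -0.009474 N).
Azimuth = atan2(E, N) = atan2(-0.006000, -0.009474) = 212.3° ≈ 212°.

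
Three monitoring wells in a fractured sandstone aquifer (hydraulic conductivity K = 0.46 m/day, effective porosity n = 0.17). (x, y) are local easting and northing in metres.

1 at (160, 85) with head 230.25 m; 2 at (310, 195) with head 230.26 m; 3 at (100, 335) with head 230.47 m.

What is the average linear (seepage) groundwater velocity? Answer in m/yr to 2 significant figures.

Three-point gradient (reference 1): Δ to 2 = (150, 110, +0.01), Δ to 3 = (-60, 250, +0.22).
∂h/∂x = -0.0004921, ∂h/∂y = +0.0007619 (det = 44100).
|∇h| = √(-0.0004921² + 0.0007619²) = 0.000907
Seepage velocity v = K·i/n = 0.46 × 0.000907 / 0.17 = 0.002454 m/day = 0.8963 m/yr.

0.90 m/yr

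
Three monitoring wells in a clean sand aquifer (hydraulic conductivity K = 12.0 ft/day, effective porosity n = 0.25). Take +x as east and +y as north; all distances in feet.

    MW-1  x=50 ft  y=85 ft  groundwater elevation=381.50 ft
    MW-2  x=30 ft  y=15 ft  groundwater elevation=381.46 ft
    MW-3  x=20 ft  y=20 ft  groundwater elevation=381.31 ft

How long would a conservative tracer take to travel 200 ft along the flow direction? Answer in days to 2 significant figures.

Differences from MW-1: to MW-2 (Δx, Δy, Δh) = (-20, -70, -0.04); to MW-3 = (-30, -65, -0.19).
Determinant of the coordinate differences = (-20)·(-65) − (-30)·(-70) = -800.
∂h/∂x = [(-0.04)·(-65) − (-0.19)·(-70)] / -800 = +0.01337
∂h/∂y = [(-20)·(-0.19) − (-30)·(-0.04)] / -800 = -0.003250
|∇h| = √(0.01337² + -0.003250²) = 0.01376
Seepage velocity v = K·i/n = 12.0 × 0.01376 / 0.25 = 0.6605 ft/day.
t = 200 / 0.6605 = 302.8 days.

300 days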